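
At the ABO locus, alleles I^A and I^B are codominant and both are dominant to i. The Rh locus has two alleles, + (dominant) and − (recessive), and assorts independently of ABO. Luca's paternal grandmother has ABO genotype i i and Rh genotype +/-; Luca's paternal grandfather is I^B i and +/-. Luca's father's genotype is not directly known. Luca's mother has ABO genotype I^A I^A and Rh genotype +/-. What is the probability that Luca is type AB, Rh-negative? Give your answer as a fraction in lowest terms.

Luca's father's ABO genotype from i i × I^B i: 1/2 I^B i, 1/2 i i.
Crossing each possibility with the mother I^A I^A and summing P(type AB): 1/2·1/2 + 1/2·0 = 1/4.
Similarly for Rh via the father's Rh distribution: P(Rh-) = 1/4.
Independent loci: 1/4 × 1/4 = 1/16.

1/16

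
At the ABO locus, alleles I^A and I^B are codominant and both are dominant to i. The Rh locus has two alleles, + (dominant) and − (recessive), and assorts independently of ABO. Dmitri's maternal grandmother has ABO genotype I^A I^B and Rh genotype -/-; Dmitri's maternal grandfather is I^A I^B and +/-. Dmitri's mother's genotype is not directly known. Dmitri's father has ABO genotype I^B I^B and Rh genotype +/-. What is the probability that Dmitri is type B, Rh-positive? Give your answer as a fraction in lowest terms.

Dmitri's mother's ABO genotype from I^A I^B × I^A I^B: 1/4 I^A I^A, 1/2 I^A I^B, 1/4 I^B I^B.
Crossing each possibility with the father I^B I^B and summing P(type B): 1/4·0 + 1/2·1/2 + 1/4·1 = 1/2.
Similarly for Rh via the mother's Rh distribution: P(Rh+) = 5/8.
Independent loci: 1/2 × 5/8 = 5/16.

5/16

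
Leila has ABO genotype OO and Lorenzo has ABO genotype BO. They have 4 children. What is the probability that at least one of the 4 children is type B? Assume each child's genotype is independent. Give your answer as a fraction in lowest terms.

ABO cross OO × BO → 1/2 O, 1/2 B.
So P(type B) = 1/2 per child.
P(none) = (1/2)^4 = 1/16; P(at least one) = 1 − 1/16 = 15/16.

15/16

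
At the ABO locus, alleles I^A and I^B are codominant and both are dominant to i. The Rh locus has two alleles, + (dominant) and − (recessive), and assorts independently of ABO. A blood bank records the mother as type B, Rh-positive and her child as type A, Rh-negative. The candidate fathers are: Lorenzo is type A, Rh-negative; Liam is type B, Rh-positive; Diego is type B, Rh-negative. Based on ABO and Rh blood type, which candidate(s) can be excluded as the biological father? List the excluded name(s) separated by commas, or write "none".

A candidate is excluded only if no genotype consistent with his phenotype could produce a type A, Rh-negative child with a type B, Rh-positive mother.
Liam (type B, Rh+): no genotype consistent with that phenotype can produce a type-A Rh- child with a type-B mother.
Diego (type B, Rh-): no genotype consistent with that phenotype can produce a type-A Rh- child with a type-B mother.

Liam, Diego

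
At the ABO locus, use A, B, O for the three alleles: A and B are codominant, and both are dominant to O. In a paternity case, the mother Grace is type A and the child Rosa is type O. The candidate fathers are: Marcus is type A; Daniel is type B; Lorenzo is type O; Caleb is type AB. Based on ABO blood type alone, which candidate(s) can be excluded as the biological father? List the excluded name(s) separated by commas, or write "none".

Caleb

A candidate is excluded only if no genotype consistent with his phenotype could produce a type O child with a type A mother.
Caleb (type AB): no genotype consistent with that phenotype can produce a type-O child with a type-A mother.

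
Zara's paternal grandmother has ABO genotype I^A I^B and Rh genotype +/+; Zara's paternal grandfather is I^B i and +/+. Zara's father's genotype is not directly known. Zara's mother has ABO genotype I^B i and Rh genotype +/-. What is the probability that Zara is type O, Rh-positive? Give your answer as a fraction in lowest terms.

Zara's father's ABO genotype from I^A I^B × I^B i: 1/4 I^A I^B, 1/4 I^A i, 1/4 I^B I^B, 1/4 I^B i.
Crossing each possibility with the mother I^B i and summing P(type O): 1/4·0 + 1/4·1/4 + 1/4·0 + 1/4·1/4 = 1/8.
Similarly for Rh via the father's Rh distribution: P(Rh+) = 1.
Independent loci: 1/8 × 1 = 1/8.

1/8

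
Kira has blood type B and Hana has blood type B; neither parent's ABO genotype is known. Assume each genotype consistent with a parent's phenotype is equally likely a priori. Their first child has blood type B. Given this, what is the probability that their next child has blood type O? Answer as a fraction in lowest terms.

Possible genotypes: Kira ∈ {BB, BO}; Hana ∈ {BB, BO}.
Weight each parental genotype pair by prior × P(type-B child):
  BB × BB: posterior weight 4/15; P(next child type O) = 0.
  BB × BO: posterior weight 4/15; P(next child type O) = 0.
  BO × BB: posterior weight 4/15; P(next child type O) = 0.
  BO × BO: posterior weight 1/5; P(next child type O) = 1/4.
Weighted sum = 1/20.

1/20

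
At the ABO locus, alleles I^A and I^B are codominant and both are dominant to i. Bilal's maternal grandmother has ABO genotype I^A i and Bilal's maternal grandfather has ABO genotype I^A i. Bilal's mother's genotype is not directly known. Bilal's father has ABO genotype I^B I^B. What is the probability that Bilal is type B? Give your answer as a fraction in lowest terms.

1/2

Bilal's mother's ABO genotype from I^A i × I^A i: 1/4 I^A I^A, 1/2 I^A i, 1/4 i i.
Crossing each possibility with the father I^B I^B and summing P(type B): 1/4·0 + 1/2·1/2 + 1/4·1 = 1/2.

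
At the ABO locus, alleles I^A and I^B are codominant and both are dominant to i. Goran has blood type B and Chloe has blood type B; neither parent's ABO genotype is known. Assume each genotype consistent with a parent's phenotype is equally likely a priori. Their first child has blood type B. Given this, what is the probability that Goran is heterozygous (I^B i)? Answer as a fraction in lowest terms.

Possible genotypes: Goran ∈ {I^B I^B, I^B i}; Chloe ∈ {I^B I^B, I^B i}.
Weight each parental genotype pair by prior × P(type-B child):
  I^B I^B × I^B I^B: posterior weight 4/15.
  I^B I^B × I^B i: posterior weight 4/15.
  I^B i × I^B I^B: posterior weight 4/15.
  I^B i × I^B i: posterior weight 1/5.
Sum the posterior weight over pairs where Goran is I^B i: 7/15.

7/15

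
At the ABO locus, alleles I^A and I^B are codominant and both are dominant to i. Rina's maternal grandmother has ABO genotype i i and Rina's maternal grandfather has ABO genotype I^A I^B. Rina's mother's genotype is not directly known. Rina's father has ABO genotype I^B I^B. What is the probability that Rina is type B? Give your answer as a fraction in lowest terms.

Rina's mother's ABO genotype from i i × I^A I^B: 1/2 I^A i, 1/2 I^B i.
Crossing each possibility with the father I^B I^B and summing P(type B): 1/2·1/2 + 1/2·1 = 3/4.

3/4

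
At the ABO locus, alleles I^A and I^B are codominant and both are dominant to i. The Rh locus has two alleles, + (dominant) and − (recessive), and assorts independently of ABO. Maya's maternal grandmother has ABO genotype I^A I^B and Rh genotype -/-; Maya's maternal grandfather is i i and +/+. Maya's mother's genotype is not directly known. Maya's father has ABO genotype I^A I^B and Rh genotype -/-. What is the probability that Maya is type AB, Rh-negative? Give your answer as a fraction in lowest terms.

1/8

Maya's mother's ABO genotype from I^A I^B × i i: 1/2 I^A i, 1/2 I^B i.
Crossing each possibility with the father I^A I^B and summing P(type AB): 1/2·1/4 + 1/2·1/4 = 1/4.
Similarly for Rh via the mother's Rh distribution: P(Rh-) = 1/2.
Independent loci: 1/4 × 1/2 = 1/8.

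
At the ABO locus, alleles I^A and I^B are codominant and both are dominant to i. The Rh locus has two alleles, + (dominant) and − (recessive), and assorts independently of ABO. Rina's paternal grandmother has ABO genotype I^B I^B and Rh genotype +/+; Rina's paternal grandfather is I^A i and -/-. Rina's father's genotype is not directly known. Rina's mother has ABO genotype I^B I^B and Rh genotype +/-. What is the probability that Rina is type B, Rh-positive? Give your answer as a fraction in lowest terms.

9/16

Rina's father's ABO genotype from I^B I^B × I^A i: 1/2 I^A I^B, 1/2 I^B i.
Crossing each possibility with the mother I^B I^B and summing P(type B): 1/2·1/2 + 1/2·1 = 3/4.
Similarly for Rh via the father's Rh distribution: P(Rh+) = 3/4.
Independent loci: 3/4 × 3/4 = 9/16.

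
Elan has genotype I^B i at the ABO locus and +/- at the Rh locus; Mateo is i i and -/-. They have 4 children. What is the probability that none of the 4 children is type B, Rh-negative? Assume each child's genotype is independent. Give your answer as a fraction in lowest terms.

ABO cross I^B i × i i → 1/2 O, 1/2 B.
Rh cross +/- × -/- → 1/2 Rh+, 1/2 Rh-; so P(type B, Rh-negative) = 1/2 × 1/2 = 1/4 per child.
P(not type B, Rh-negative) = 3/4 for one child; (3/4)^4 = 81/256.

81/256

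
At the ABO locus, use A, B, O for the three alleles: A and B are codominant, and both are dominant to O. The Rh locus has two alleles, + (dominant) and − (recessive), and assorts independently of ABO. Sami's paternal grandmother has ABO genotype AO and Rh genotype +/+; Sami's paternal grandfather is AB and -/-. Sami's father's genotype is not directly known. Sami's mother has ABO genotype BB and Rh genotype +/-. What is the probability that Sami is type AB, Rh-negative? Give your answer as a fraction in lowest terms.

Sami's father's ABO genotype from AO × AB: 1/4 AA, 1/4 AB, 1/4 AO, 1/4 BO.
Crossing each possibility with the mother BB and summing P(type AB): 1/4·1 + 1/4·1/2 + 1/4·1/2 + 1/4·0 = 1/2.
Similarly for Rh via the father's Rh distribution: P(Rh-) = 1/4.
Independent loci: 1/2 × 1/4 = 1/8.

1/8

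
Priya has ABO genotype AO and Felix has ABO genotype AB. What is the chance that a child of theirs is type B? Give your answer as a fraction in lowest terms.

1/4

ABO cross AO × AB → offspring phenotypes: 1/2 A, 1/4 B, 1/4 AB.
So P(type B) = 1/4.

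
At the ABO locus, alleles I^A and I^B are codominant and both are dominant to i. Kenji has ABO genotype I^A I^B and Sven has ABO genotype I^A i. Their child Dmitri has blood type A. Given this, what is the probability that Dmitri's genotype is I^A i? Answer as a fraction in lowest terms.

1/2

Cross I^A I^B × I^A i → 1/4 I^A I^A, 1/4 I^A I^B, 1/4 I^A i, 1/4 I^B i.
Type-A genotypes among offspring: I^A I^A (1/4), I^A i (1/4); total 1/2.
P(I^A i | type A) = (1/4) / (1/2) = 1/2.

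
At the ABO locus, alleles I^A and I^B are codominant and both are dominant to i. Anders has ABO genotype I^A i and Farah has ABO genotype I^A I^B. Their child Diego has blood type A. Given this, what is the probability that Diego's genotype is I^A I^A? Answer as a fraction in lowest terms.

1/2

Cross I^A i × I^A I^B → 1/4 I^A I^A, 1/4 I^A I^B, 1/4 I^A i, 1/4 I^B i.
Type-A genotypes among offspring: I^A I^A (1/4), I^A i (1/4); total 1/2.
P(I^A I^A | type A) = (1/4) / (1/2) = 1/2.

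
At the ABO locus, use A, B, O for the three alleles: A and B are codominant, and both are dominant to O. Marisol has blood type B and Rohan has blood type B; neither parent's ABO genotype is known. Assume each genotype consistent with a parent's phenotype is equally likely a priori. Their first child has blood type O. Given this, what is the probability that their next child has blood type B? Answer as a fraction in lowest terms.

Possible genotypes: Marisol ∈ {BB, BO}; Rohan ∈ {BB, BO}.
Weight each parental genotype pair by prior × P(type-O child):
  BO × BO: posterior weight 1; P(next child type B) = 3/4.
Weighted sum = 3/4.

3/4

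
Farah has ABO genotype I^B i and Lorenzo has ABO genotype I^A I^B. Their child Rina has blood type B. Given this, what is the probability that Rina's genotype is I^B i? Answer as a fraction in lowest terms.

Cross I^B i × I^A I^B → 1/4 I^A I^B, 1/4 I^A i, 1/4 I^B I^B, 1/4 I^B i.
Type-B genotypes among offspring: I^B I^B (1/4), I^B i (1/4); total 1/2.
P(I^B i | type B) = (1/4) / (1/2) = 1/2.

1/2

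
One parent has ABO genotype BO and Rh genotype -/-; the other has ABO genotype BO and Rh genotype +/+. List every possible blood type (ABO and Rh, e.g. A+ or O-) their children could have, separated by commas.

Gametes from BO × BO give offspring ABO genotypes BB, BO, OO, i.e. phenotypes O, B.
Rh cross -/- × +/+ → phenotypes Rh+.
Combining independently: O+, B+.

O+, B+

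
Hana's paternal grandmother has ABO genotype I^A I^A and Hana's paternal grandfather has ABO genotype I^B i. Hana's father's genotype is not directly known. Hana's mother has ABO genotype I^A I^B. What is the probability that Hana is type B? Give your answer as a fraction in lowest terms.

1/4

Hana's father's ABO genotype from I^A I^A × I^B i: 1/2 I^A I^B, 1/2 I^A i.
Crossing each possibility with the mother I^A I^B and summing P(type B): 1/2·1/4 + 1/2·1/4 = 1/4.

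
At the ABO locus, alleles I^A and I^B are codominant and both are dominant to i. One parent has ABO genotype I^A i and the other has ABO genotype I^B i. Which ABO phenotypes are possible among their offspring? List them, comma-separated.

Gametes from I^A i × I^B i give offspring ABO genotypes I^A I^B, I^A i, I^B i, i i, i.e. phenotypes O, A, B, AB.

O, A, B, AB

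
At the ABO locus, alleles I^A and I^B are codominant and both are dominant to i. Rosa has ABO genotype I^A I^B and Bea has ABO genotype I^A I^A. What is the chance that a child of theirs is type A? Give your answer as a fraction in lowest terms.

1/2

ABO cross I^A I^B × I^A I^A → offspring phenotypes: 1/2 A, 1/2 AB.
So P(type A) = 1/2.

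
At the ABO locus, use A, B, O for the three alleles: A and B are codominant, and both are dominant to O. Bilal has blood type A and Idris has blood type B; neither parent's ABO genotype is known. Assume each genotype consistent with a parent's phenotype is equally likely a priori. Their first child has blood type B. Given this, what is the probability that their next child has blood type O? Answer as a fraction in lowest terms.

Possible genotypes: Bilal ∈ {AA, AO}; Idris ∈ {BB, BO}.
Weight each parental genotype pair by prior × P(type-B child):
  AO × BB: posterior weight 2/3; P(next child type O) = 0.
  AO × BO: posterior weight 1/3; P(next child type O) = 1/4.
Weighted sum = 1/12.

1/12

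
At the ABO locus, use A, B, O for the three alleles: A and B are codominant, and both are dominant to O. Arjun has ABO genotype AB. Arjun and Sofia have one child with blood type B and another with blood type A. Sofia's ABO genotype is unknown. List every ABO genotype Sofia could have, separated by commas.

For each candidate genotype of Sofia, check whether crossing it with AB can produce every observed child phenotype.
  AA → possible child types {A, AB} ✗
  AB → possible child types {A, B, AB} ✓
  AO → possible child types {A, B, AB} ✓
  BB → possible child types {B, AB} ✗
  BO → possible child types {A, B, AB} ✓
  OO → possible child types {A, B} ✓

AB, AO, BO, OO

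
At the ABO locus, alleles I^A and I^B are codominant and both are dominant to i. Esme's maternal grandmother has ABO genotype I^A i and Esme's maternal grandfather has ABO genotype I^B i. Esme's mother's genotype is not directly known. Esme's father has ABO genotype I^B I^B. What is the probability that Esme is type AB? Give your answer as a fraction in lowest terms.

1/4

Esme's mother's ABO genotype from I^A i × I^B i: 1/4 I^A I^B, 1/4 I^A i, 1/4 I^B i, 1/4 i i.
Crossing each possibility with the father I^B I^B and summing P(type AB): 1/4·1/2 + 1/4·1/2 + 1/4·0 + 1/4·0 = 1/4.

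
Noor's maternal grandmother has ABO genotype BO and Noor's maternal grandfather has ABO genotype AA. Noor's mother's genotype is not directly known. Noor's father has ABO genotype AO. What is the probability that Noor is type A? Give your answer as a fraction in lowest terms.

Noor's mother's ABO genotype from BO × AA: 1/2 AB, 1/2 AO.
Crossing each possibility with the father AO and summing P(type A): 1/2·1/2 + 1/2·3/4 = 5/8.

5/8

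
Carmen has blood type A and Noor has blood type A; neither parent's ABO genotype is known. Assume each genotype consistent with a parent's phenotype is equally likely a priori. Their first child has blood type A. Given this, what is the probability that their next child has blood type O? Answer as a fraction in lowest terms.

1/20

Possible genotypes: Carmen ∈ {I^A I^A, I^A i}; Noor ∈ {I^A I^A, I^A i}.
Weight each parental genotype pair by prior × P(type-A child):
  I^A I^A × I^A I^A: posterior weight 4/15; P(next child type O) = 0.
  I^A I^A × I^A i: posterior weight 4/15; P(next child type O) = 0.
  I^A i × I^A I^A: posterior weight 4/15; P(next child type O) = 0.
  I^A i × I^A i: posterior weight 1/5; P(next child type O) = 1/4.
Weighted sum = 1/20.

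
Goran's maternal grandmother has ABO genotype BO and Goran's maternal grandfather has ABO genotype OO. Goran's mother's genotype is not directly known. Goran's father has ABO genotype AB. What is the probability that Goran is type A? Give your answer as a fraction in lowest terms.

Goran's mother's ABO genotype from BO × OO: 1/2 BO, 1/2 OO.
Crossing each possibility with the father AB and summing P(type A): 1/2·1/4 + 1/2·1/2 = 3/8.

3/8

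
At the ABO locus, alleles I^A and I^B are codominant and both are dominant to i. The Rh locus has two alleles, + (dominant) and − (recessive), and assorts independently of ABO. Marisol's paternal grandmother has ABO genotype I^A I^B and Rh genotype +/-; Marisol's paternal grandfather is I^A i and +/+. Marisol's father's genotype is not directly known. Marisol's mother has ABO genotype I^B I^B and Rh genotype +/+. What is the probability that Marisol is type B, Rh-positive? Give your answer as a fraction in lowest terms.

Marisol's father's ABO genotype from I^A I^B × I^A i: 1/4 I^A I^A, 1/4 I^A I^B, 1/4 I^A i, 1/4 I^B i.
Crossing each possibility with the mother I^B I^B and summing P(type B): 1/4·0 + 1/4·1/2 + 1/4·1/2 + 1/4·1 = 1/2.
Similarly for Rh via the father's Rh distribution: P(Rh+) = 1.
Independent loci: 1/2 × 1 = 1/2.

1/2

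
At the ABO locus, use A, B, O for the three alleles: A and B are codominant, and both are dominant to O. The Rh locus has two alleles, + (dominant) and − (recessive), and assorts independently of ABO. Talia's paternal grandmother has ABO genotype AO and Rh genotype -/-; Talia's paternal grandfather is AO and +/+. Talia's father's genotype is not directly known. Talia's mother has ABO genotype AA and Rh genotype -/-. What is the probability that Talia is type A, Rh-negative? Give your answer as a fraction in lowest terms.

Talia's father's ABO genotype from AO × AO: 1/4 AA, 1/2 AO, 1/4 OO.
Crossing each possibility with the mother AA and summing P(type A): 1/4·1 + 1/2·1 + 1/4·1 = 1.
Similarly for Rh via the father's Rh distribution: P(Rh-) = 1/2.
Independent loci: 1 × 1/2 = 1/2.

1/2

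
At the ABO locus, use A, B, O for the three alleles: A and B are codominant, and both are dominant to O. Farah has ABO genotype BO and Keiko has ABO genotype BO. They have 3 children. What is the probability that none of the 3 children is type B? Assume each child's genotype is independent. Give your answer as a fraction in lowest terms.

ABO cross BO × BO → 1/4 O, 3/4 B.
So P(type B) = 3/4 per child.
P(not type B) = 1/4 for one child; (1/4)^3 = 1/64.

1/64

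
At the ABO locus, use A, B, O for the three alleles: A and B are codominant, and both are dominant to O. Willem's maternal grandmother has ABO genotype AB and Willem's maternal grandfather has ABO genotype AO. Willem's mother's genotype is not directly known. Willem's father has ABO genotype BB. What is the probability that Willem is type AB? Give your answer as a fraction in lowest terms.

Willem's mother's ABO genotype from AB × AO: 1/4 AA, 1/4 AB, 1/4 AO, 1/4 BO.
Crossing each possibility with the father BB and summing P(type AB): 1/4·1 + 1/4·1/2 + 1/4·1/2 + 1/4·0 = 1/2.

1/2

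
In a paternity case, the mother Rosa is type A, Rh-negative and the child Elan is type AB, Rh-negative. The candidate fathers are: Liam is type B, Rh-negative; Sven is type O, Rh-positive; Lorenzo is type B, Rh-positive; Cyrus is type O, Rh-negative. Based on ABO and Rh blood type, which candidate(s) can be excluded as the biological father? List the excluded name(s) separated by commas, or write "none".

Sven, Cyrus

A candidate is excluded only if no genotype consistent with his phenotype could produce a type AB, Rh-negative child with a type A, Rh-negative mother.
Sven (type O, Rh+): no genotype consistent with that phenotype can produce a type-AB Rh- child with a type-A mother.
Cyrus (type O, Rh-): no genotype consistent with that phenotype can produce a type-AB Rh- child with a type-A mother.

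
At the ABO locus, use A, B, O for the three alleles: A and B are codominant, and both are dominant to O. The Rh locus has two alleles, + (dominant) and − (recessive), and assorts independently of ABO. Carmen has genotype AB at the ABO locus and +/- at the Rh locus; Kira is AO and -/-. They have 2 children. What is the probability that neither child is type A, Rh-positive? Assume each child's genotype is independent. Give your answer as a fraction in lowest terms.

9/16

ABO cross AB × AO → 1/2 A, 1/4 B, 1/4 AB.
Rh cross +/- × -/- → 1/2 Rh+, 1/2 Rh-; so P(type A, Rh-positive) = 1/2 × 1/2 = 1/4 per child.
P(not type A, Rh-positive) = 3/4 for one child; (3/4)^2 = 9/16.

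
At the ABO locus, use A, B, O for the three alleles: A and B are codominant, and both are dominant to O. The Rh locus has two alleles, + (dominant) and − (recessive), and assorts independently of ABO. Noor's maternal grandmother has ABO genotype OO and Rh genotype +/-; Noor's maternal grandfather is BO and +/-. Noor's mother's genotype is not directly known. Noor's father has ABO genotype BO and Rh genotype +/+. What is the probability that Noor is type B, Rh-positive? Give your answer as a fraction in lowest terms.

5/8

Noor's mother's ABO genotype from OO × BO: 1/2 BO, 1/2 OO.
Crossing each possibility with the father BO and summing P(type B): 1/2·3/4 + 1/2·1/2 = 5/8.
Similarly for Rh via the mother's Rh distribution: P(Rh+) = 1.
Independent loci: 5/8 × 1 = 5/8.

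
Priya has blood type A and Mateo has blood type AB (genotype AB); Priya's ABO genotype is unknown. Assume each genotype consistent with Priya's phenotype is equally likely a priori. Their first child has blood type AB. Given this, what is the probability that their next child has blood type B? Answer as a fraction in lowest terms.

Possible genotypes: Priya ∈ {AA, AO}; Mateo ∈ {AB}.
Weight each parental genotype pair by prior × P(type-AB child):
  AA × AB: posterior weight 2/3; P(next child type B) = 0.
  AO × AB: posterior weight 1/3; P(next child type B) = 1/4.
Weighted sum = 1/12.

1/12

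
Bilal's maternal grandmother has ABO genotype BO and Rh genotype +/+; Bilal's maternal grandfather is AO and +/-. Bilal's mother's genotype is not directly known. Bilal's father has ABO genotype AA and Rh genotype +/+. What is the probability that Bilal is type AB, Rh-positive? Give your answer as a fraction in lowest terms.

1/4

Bilal's mother's ABO genotype from BO × AO: 1/4 AB, 1/4 AO, 1/4 BO, 1/4 OO.
Crossing each possibility with the father AA and summing P(type AB): 1/4·1/2 + 1/4·0 + 1/4·1/2 + 1/4·0 = 1/4.
Similarly for Rh via the mother's Rh distribution: P(Rh+) = 1.
Independent loci: 1/4 × 1 = 1/4.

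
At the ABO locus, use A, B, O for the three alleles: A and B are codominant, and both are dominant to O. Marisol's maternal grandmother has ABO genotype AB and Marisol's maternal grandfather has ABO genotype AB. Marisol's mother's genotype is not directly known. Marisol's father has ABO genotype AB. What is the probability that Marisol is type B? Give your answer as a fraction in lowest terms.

1/4

Marisol's mother's ABO genotype from AB × AB: 1/4 AA, 1/2 AB, 1/4 BB.
Crossing each possibility with the father AB and summing P(type B): 1/4·0 + 1/2·1/4 + 1/4·1/2 = 1/4.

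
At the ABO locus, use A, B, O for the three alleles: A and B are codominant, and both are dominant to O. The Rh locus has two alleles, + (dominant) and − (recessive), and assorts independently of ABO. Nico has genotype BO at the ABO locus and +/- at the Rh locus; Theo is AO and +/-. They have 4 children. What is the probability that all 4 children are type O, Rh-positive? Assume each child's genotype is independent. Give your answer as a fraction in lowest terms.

ABO cross BO × AO → 1/4 O, 1/4 A, 1/4 B, 1/4 AB.
Rh cross +/- × +/- → 3/4 Rh+, 1/4 Rh-; so P(type O, Rh-positive) = 1/4 × 3/4 = 3/16 per child.
All 4 independent: (3/16)^4 = 81/65536.

81/65536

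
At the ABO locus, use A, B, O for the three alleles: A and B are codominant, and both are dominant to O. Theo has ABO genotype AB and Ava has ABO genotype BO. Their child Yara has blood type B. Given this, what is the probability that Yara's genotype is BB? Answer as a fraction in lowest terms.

Cross AB × BO → 1/4 AB, 1/4 AO, 1/4 BB, 1/4 BO.
Type-B genotypes among offspring: BB (1/4), BO (1/4); total 1/2.
P(BB | type B) = (1/4) / (1/2) = 1/2.

1/2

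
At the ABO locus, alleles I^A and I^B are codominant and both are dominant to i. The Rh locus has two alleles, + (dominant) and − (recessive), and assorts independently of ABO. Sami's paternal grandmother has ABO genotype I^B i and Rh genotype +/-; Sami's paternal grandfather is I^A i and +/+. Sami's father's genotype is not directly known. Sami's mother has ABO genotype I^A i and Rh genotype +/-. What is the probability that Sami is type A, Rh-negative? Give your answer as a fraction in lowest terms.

Sami's father's ABO genotype from I^B i × I^A i: 1/4 I^A I^B, 1/4 I^A i, 1/4 I^B i, 1/4 i i.
Crossing each possibility with the mother I^A i and summing P(type A): 1/4·1/2 + 1/4·3/4 + 1/4·1/4 + 1/4·1/2 = 1/2.
Similarly for Rh via the father's Rh distribution: P(Rh-) = 1/8.
Independent loci: 1/2 × 1/8 = 1/16.

1/16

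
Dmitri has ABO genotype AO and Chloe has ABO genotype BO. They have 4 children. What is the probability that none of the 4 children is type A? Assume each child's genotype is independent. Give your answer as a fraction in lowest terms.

ABO cross AO × BO → 1/4 O, 1/4 A, 1/4 B, 1/4 AB.
So P(type A) = 1/4 per child.
P(not type A) = 3/4 for one child; (3/4)^4 = 81/256.

81/256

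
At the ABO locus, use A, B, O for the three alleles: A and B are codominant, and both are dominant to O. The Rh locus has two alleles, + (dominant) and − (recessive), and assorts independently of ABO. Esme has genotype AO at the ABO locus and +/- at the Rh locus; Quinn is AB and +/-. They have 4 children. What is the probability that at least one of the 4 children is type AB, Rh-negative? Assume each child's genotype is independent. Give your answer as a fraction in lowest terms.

ABO cross AO × AB → 1/2 A, 1/4 B, 1/4 AB.
Rh cross +/- × +/- → 3/4 Rh+, 1/4 Rh-; so P(type AB, Rh-negative) = 1/4 × 1/4 = 1/16 per child.
P(none) = (15/16)^4 = 50625/65536; P(at least one) = 1 − 50625/65536 = 14911/65536.

14911/65536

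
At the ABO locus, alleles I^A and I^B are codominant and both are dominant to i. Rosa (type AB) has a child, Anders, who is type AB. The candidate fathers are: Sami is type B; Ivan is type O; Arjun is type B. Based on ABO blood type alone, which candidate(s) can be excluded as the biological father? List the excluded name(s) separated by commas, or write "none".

A candidate is excluded only if no genotype consistent with his phenotype could produce a type AB child with a type AB mother.
Ivan (type O): no genotype consistent with that phenotype can produce a type-AB child with a type-AB mother.

Ivan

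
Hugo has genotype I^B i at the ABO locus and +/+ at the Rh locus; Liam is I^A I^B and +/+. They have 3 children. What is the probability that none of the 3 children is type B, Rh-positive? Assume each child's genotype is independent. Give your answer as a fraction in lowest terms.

ABO cross I^B i × I^A I^B → 1/4 A, 1/2 B, 1/4 AB.
Rh cross +/+ × +/+ → 1 Rh+; so P(type B, Rh-positive) = 1/2 × 1 = 1/2 per child.
P(not type B, Rh-positive) = 1/2 for one child; (1/2)^3 = 1/8.

1/8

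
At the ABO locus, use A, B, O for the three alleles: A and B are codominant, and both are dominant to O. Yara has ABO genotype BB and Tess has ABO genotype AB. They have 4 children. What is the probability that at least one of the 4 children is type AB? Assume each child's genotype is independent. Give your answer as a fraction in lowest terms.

ABO cross BB × AB → 1/2 B, 1/2 AB.
So P(type AB) = 1/2 per child.
P(none) = (1/2)^4 = 1/16; P(at least one) = 1 − 1/16 = 15/16.

15/16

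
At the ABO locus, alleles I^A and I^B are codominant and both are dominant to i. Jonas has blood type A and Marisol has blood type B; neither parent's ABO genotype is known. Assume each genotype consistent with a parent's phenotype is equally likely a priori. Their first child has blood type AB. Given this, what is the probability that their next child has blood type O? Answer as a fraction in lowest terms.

1/36

Possible genotypes: Jonas ∈ {I^A I^A, I^A i}; Marisol ∈ {I^B I^B, I^B i}.
Weight each parental genotype pair by prior × P(type-AB child):
  I^A I^A × I^B I^B: posterior weight 4/9; P(next child type O) = 0.
  I^A I^A × I^B i: posterior weight 2/9; P(next child type O) = 0.
  I^A i × I^B I^B: posterior weight 2/9; P(next child type O) = 0.
  I^A i × I^B i: posterior weight 1/9; P(next child type O) = 1/4.
Weighted sum = 1/36.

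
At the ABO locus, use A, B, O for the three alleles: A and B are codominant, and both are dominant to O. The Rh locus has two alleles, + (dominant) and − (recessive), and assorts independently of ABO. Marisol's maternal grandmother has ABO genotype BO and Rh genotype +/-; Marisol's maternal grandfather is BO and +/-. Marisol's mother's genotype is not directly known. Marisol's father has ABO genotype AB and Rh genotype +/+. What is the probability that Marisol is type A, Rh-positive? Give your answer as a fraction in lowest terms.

1/4

Marisol's mother's ABO genotype from BO × BO: 1/4 BB, 1/2 BO, 1/4 OO.
Crossing each possibility with the father AB and summing P(type A): 1/4·0 + 1/2·1/4 + 1/4·1/2 = 1/4.
Similarly for Rh via the mother's Rh distribution: P(Rh+) = 1.
Independent loci: 1/4 × 1 = 1/4.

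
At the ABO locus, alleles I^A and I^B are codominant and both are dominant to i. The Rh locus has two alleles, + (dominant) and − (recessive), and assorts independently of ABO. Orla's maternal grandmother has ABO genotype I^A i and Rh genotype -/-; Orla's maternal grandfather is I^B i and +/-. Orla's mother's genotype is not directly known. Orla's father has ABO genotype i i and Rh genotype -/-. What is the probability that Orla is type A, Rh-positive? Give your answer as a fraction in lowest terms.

Orla's mother's ABO genotype from I^A i × I^B i: 1/4 I^A I^B, 1/4 I^A i, 1/4 I^B i, 1/4 i i.
Crossing each possibility with the father i i and summing P(type A): 1/4·1/2 + 1/4·1/2 + 1/4·0 + 1/4·0 = 1/4.
Similarly for Rh via the mother's Rh distribution: P(Rh+) = 1/4.
Independent loci: 1/4 × 1/4 = 1/16.

1/16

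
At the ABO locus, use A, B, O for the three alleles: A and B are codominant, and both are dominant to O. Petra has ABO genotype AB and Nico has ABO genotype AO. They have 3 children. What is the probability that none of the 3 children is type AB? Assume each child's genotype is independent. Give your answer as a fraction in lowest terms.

ABO cross AB × AO → 1/2 A, 1/4 B, 1/4 AB.
So P(type AB) = 1/4 per child.
P(not type AB) = 3/4 for one child; (3/4)^3 = 27/64.

27/64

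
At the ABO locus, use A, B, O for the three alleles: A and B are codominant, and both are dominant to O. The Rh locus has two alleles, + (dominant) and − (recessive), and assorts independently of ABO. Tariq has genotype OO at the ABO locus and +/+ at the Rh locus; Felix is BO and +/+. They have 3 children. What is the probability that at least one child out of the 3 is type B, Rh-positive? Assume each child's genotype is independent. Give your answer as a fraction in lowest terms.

7/8

ABO cross OO × BO → 1/2 O, 1/2 B.
Rh cross +/+ × +/+ → 1 Rh+; so P(type B, Rh-positive) = 1/2 × 1 = 1/2 per child.
P(none) = (1/2)^3 = 1/8; P(at least one) = 1 − 1/8 = 7/8.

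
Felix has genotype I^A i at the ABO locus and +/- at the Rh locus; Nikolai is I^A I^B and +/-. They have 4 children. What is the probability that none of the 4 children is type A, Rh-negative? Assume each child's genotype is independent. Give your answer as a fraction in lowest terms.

2401/4096

ABO cross I^A i × I^A I^B → 1/2 A, 1/4 B, 1/4 AB.
Rh cross +/- × +/- → 3/4 Rh+, 1/4 Rh-; so P(type A, Rh-negative) = 1/2 × 1/4 = 1/8 per child.
P(not type A, Rh-negative) = 7/8 for one child; (7/8)^4 = 2401/4096.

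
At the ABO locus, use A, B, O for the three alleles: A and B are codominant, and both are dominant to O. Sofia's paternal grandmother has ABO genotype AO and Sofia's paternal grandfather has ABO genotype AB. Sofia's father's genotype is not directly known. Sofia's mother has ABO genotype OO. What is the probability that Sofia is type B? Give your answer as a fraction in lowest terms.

1/4

Sofia's father's ABO genotype from AO × AB: 1/4 AA, 1/4 AB, 1/4 AO, 1/4 BO.
Crossing each possibility with the mother OO and summing P(type B): 1/4·0 + 1/4·1/2 + 1/4·0 + 1/4·1/2 = 1/4.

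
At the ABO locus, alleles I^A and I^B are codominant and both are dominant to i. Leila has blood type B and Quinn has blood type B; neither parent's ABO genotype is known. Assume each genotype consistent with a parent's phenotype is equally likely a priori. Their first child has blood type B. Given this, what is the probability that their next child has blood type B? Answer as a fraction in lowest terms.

Possible genotypes: Leila ∈ {I^B I^B, I^B i}; Quinn ∈ {I^B I^B, I^B i}.
Weight each parental genotype pair by prior × P(type-B child):
  I^B I^B × I^B I^B: posterior weight 4/15; P(next child type B) = 1.
  I^B I^B × I^B i: posterior weight 4/15; P(next child type B) = 1.
  I^B i × I^B I^B: posterior weight 4/15; P(next child type B) = 1.
  I^B i × I^B i: posterior weight 1/5; P(next child type B) = 3/4.
Weighted sum = 19/20.

19/20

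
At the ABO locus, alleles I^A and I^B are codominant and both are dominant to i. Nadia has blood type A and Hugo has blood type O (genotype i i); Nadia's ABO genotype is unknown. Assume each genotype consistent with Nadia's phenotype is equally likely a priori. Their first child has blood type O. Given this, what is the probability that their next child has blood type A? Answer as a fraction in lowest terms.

Possible genotypes: Nadia ∈ {I^A I^A, I^A i}; Hugo ∈ {i i}.
Weight each parental genotype pair by prior × P(type-O child):
  I^A i × i i: posterior weight 1; P(next child type A) = 1/2.
Weighted sum = 1/2.

1/2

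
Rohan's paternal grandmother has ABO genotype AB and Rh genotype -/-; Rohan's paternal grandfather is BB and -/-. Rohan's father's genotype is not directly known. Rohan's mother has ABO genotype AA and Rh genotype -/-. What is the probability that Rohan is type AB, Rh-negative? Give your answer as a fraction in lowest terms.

3/4

Rohan's father's ABO genotype from AB × BB: 1/2 AB, 1/2 BB.
Crossing each possibility with the mother AA and summing P(type AB): 1/2·1/2 + 1/2·1 = 3/4.
Similarly for Rh via the father's Rh distribution: P(Rh-) = 1.
Independent loci: 3/4 × 1 = 3/4.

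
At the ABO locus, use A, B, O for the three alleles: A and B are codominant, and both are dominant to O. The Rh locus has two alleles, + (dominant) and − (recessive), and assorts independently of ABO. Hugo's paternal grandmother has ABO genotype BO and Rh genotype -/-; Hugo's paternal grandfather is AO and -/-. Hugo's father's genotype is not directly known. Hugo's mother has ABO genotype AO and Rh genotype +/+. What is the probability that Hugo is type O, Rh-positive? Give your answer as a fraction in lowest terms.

Hugo's father's ABO genotype from BO × AO: 1/4 AB, 1/4 AO, 1/4 BO, 1/4 OO.
Crossing each possibility with the mother AO and summing P(type O): 1/4·0 + 1/4·1/4 + 1/4·1/4 + 1/4·1/2 = 1/4.
Similarly for Rh via the father's Rh distribution: P(Rh+) = 1.
Independent loci: 1/4 × 1 = 1/4.

1/4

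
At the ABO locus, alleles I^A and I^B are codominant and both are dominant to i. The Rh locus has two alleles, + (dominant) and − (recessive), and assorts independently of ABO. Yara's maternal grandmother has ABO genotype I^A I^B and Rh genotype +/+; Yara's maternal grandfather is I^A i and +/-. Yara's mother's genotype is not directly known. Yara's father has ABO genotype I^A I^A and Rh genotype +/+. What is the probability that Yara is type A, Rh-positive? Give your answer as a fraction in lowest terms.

3/4

Yara's mother's ABO genotype from I^A I^B × I^A i: 1/4 I^A I^A, 1/4 I^A I^B, 1/4 I^A i, 1/4 I^B i.
Crossing each possibility with the father I^A I^A and summing P(type A): 1/4·1 + 1/4·1/2 + 1/4·1 + 1/4·1/2 = 3/4.
Similarly for Rh via the mother's Rh distribution: P(Rh+) = 1.
Independent loci: 3/4 × 1 = 3/4.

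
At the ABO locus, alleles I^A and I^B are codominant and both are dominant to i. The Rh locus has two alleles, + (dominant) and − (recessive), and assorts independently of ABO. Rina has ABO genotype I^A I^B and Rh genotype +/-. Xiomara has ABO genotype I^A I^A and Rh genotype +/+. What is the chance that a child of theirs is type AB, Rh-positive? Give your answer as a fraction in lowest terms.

ABO cross I^A I^B × I^A I^A → offspring phenotypes: 1/2 A, 1/2 AB.
Rh cross +/- × +/+ → 1 Rh+.
Independent loci: P(type AB, Rh-positive) = 1/2 × 1 = 1/2.

1/2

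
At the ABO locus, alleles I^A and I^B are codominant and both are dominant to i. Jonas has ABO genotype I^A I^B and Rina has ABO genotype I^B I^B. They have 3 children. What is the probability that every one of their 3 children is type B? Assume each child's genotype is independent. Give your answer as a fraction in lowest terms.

ABO cross I^A I^B × I^B I^B → 1/2 B, 1/2 AB.
So P(type B) = 1/2 per child.
All 3 independent: (1/2)^3 = 1/8.

1/8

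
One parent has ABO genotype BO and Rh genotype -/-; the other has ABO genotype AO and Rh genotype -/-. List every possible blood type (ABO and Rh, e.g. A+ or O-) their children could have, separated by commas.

Gametes from BO × AO give offspring ABO genotypes AB, AO, BO, OO, i.e. phenotypes O, A, B, AB.
Rh cross -/- × -/- → phenotypes Rh-.
Combining independently: O-, A-, B-, AB-.

O-, A-, B-, AB-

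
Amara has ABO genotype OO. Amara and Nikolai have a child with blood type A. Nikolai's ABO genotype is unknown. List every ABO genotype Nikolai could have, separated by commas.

For each candidate genotype of Nikolai, check whether crossing it with OO can produce every observed child phenotype.
  AA → possible child types {A} ✓
  AB → possible child types {A, B} ✓
  AO → possible child types {O, A} ✓
  BB → possible child types {B} ✗
  BO → possible child types {O, B} ✗
  OO → possible child types {O} ✗

AA, AB, AO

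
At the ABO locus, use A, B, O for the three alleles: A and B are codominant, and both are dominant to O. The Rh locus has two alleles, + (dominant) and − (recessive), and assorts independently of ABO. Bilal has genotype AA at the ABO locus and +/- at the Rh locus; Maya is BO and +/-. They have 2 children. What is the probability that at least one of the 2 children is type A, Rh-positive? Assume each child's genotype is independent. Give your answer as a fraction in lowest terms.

ABO cross AA × BO → 1/2 A, 1/2 AB.
Rh cross +/- × +/- → 3/4 Rh+, 1/4 Rh-; so P(type A, Rh-positive) = 1/2 × 3/4 = 3/8 per child.
P(none) = (5/8)^2 = 25/64; P(at least one) = 1 − 25/64 = 39/64.

39/64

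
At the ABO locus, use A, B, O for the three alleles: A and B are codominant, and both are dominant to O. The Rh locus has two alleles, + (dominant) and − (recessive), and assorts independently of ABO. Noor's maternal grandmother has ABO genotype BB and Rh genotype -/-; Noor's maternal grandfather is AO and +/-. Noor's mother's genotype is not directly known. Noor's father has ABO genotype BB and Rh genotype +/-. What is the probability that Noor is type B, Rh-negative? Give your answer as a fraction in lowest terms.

Noor's mother's ABO genotype from BB × AO: 1/2 AB, 1/2 BO.
Crossing each possibility with the father BB and summing P(type B): 1/2·1/2 + 1/2·1 = 3/4.
Similarly for Rh via the mother's Rh distribution: P(Rh-) = 3/8.
Independent loci: 3/4 × 3/8 = 9/32.

9/32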